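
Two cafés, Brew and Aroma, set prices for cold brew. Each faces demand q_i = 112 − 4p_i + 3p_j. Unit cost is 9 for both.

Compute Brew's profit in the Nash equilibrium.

Brew's profit: π = (p_{Brew} − 9)(112 − 4p_{Brew} + 3p_{Aroma}).
∂π/∂p_{Brew} = 148 − 8p_{Brew} + 3p_{Aroma} = 0 ⇒ p_{Brew} = 18.5 + 0.375p_{Aroma}.
The game is symmetric, so in equilibrium p_{Aroma} = p_{Brew}: the reaction function gives 0.625p_{Brew} = 18.5, hence p_{Brew} = 29.6.
q_{Brew} = 112 − 4·29.6 + 3·29.6 = 82.4.
Profit = (29.6 − 9)·82.4 = 1697.44.

1697.44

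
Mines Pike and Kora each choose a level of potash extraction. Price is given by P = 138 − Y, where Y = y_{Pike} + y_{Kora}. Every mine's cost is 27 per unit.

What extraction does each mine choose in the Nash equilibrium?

37

Mine Pike's profit: π = y_{Pike}(138 − (y_{Pike} + y_{Kora})) − 27y_{Pike}.
∂π/∂y_{Pike} = 111 − 2y_{Pike} − y_{Kora} = 0, so y_{Pike} = 55.5 − 0.5y_{Kora}.
By symmetry y_{Kora} = y_{Pike}; substituting into the reaction function, 1.5y_{Pike} = 55.5 and y_{Pike} = 37.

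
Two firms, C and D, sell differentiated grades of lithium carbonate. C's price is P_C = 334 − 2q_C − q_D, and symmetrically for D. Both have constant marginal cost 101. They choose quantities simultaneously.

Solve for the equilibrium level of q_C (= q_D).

46.6

Firm C's profit: π = q_C(334 − 2q_C − q_D) − 101q_C.
∂π/∂q_C = 233 − 4q_C − q_D = 0 ⇒ q_C = 58.25 − 0.25q_D.
By symmetry q_D = q_C; substituting into the reaction function, 1.25q_C = 58.25 and q_C = 46.6.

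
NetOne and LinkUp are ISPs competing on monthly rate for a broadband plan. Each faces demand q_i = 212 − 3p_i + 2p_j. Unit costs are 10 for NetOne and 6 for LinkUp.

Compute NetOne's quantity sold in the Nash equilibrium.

149.25

NetOne's profit: π = (p_{NetOne} − 10)(212 − 3p_{NetOne} + 2p_{LinkUp}).
∂π/∂p_{NetOne} = 242 − 6p_{NetOne} + 2p_{LinkUp} = 0 ⇒ p_{NetOne} = 121/3 + (1/3)p_{LinkUp}.
Similarly p_{LinkUp} = 115/3 + (1/3)p_{NetOne}.
Substituting the second reaction function into the first: p_{NetOne} = 121/3 + (1/3)(115/3 + (1/3)p_{NetOne}), which gives (8/9)p_{NetOne} = 478/9 ⇒ p_{NetOne} = 59.75.
Then p_{LinkUp} = 115/3 + (1/3)·59.75 = 58.25.
q_{NetOne} = 212 − 3·59.75 + 2·58.25 = 149.25.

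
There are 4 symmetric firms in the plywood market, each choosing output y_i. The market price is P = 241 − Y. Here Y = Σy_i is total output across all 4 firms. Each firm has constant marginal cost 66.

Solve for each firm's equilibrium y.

A representative firm's profit is π_i = y_i(241 − Y) − 66y_i, with Y = y_i + Σ_{j≠i} y_j.
First-order condition: 175 − 2y_i − Σ_{j≠i} y_j = 0.
In a symmetric equilibrium every firm chooses the same y, so Σ_{j≠i} y_j = 3y. The condition becomes 175 − 5y = 0, giving y = 175/5 = 35.

35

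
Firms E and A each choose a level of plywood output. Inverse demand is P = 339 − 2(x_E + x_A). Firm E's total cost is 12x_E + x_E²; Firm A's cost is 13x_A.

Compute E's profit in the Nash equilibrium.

3227.52

Firm E's profit: π = x_E(339 − 2(x_E + x_A)) − 12x_E − x_E².
∂π/∂x_E = 327 − 6x_E − 2x_A = 0, so x_E = 54.5 − (1/3)x_A.
For A: ∂π/∂x_A = 326 − 4x_A − 2x_E = 0 ⇒ x_A = 81.5 − 0.5x_E.
Substituting the second reaction function into the first: x_E = 54.5 − (1/3)(81.5 − 0.5x_E), which gives (5/6)x_E = 82/3 ⇒ x_E = 32.8.
Then x_A = 81.5 − 0.5·32.8 = 65.1.
Price P = 339 − 2·97.9 = 143.2.
E's profit: (143.2 − 12)·32.8 − (32.8)² = 3227.52.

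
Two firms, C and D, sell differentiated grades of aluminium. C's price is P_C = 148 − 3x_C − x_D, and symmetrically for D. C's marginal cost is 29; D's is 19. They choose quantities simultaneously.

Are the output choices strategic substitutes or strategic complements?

Firm C's profit: π = x_C(148 − 3x_C − x_D) − 29x_C.
∂π/∂x_C = 119 − 6x_C − x_D = 0 ⇒ x_C = 119/6 − (1/6)x_D.
The best-response slope dx_C/dx_D = −1/6 < 0: the reaction function is downward-sloping, so the choices are strategic substitutes.

strategic substitutes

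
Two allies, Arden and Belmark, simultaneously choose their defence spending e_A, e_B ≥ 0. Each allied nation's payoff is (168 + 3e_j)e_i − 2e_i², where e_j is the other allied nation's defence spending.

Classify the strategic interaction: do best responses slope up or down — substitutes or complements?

Arden's payoff is (168 + 3e_B)e_A − 2e_A².
∂π/∂e_A = 168 + 3e_B − 4e_A = 0, so e_A = 42 + 0.75e_B.
The best-response slope de_A/de_B = 0.75 > 0: the reaction function is upward-sloping, so the choices are strategic complements.

strategic complements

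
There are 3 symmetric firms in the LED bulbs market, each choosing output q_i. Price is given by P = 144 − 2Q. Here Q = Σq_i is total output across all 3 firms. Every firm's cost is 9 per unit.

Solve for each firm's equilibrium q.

A representative firm's profit is π_i = q_i(144 − 2Q) − 9q_i, with Q = q_i + Σ_{j≠i} q_j.
First-order condition: 135 − 4q_i − 2Σ_{j≠i} q_j = 0.
In a symmetric equilibrium every firm chooses the same q, so Σ_{j≠i} q_j = 2q. The condition becomes 135 − 8q = 0, giving q = 135/8 = 16.875.

16.875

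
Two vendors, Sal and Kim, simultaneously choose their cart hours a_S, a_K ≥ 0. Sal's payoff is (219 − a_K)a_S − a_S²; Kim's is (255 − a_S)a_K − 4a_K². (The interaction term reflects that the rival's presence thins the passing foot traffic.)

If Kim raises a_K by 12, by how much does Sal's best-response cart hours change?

Expanding Sal's payoff: 219a_S − a_Ka_S − a_S².
∂π/∂a_S = 219 − a_K − 2a_S = 0, so a_S = 109.5 − 0.5a_K.
The reaction-function slope is −0.5, so a 12-unit rise in a_K moves a_S by −0.5 × 12 = −6. Sal's best response falls — the actions are strategic substitutes.

-6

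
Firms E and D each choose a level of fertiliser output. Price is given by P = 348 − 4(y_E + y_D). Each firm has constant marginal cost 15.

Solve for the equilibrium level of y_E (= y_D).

Firm E's profit: π = y_E(348 − 4(y_E + y_D)) − 15y_E.
∂π/∂y_E = 333 − 8y_E − 4y_D = 0, so y_E = 41.625 − 0.5y_D.
Setting y_E = y_D in the reaction function: y_E = 41.625 − 0.5y_E, so y_E = 41.625 / 1.5 = 27.75.

27.75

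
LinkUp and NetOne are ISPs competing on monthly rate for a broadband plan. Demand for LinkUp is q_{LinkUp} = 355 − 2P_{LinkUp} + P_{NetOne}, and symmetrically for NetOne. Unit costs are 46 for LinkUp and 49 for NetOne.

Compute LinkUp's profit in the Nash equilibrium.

LinkUp's profit: π = (P_{LinkUp} − 46)(355 − 2P_{LinkUp} + P_{NetOne}).
∂π/∂P_{LinkUp} = 447 − 4P_{LinkUp} + P_{NetOne} = 0 ⇒ P_{LinkUp} = 111.75 + 0.25P_{NetOne}.
Similarly P_{NetOne} = 113.25 + 0.25P_{LinkUp}.
Substituting the second reaction function into the first: P_{LinkUp} = 111.75 + 0.25(113.25 + 0.25P_{LinkUp}), which gives 0.9375P_{LinkUp} = 140.0625 ⇒ P_{LinkUp} = 149.4.
Then P_{NetOne} = 113.25 + 0.25·149.4 = 150.6.
q_{LinkUp} = 355 − 2·149.4 + 150.6 = 206.8.
Profit = (149.4 − 46)·206.8 = 21383.12.

21383.12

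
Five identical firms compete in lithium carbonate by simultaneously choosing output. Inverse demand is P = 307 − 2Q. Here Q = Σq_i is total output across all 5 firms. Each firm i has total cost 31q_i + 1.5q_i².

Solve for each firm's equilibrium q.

18.4

A representative firm's profit is π_i = q_i(307 − 2Q) − 31q_i − 1.5q_i², with Q = q_i + Σ_{j≠i} q_j.
First-order condition: 276 − 7q_i − 2Σ_{j≠i} q_j = 0.
In a symmetric equilibrium every firm chooses the same q, so Σ_{j≠i} q_j = 4q. The condition becomes 276 − 15q = 0, giving q = 276/15 = 18.4.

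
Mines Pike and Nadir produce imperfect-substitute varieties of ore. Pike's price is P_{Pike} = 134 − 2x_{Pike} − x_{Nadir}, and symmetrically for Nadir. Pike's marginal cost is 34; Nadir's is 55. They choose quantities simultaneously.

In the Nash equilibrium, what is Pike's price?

76.8

Mine Pike's profit: π = x_{Pike}(134 − 2x_{Pike} − x_{Nadir}) − 34x_{Pike}.
∂π/∂x_{Pike} = 100 − 4x_{Pike} − x_{Nadir} = 0 ⇒ x_{Pike} = 25 − 0.25x_{Nadir}.
Similarly x_{Nadir} = 19.75 − 0.25x_{Pike}.
Solving the two reaction functions simultaneously: (1 − (−0.25)(−0.25))x_{Pike} = 25 − 0.25·19.75, so 0.9375x_{Pike} = 20.0625 and x_{Pike} = 21.4.
Then x_{Nadir} = 19.75 − 0.25·21.4 = 14.4.
P_{Pike} = 134 − 2·21.4 − 14.4 = 76.8.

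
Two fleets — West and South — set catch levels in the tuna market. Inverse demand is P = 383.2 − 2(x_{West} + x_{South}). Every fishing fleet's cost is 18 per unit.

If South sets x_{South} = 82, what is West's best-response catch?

Fishing fleet West's profit: π = x_{West}(383.2 − 2(x_{West} + x_{South})) − 18x_{West}.
∂π/∂x_{West} = 365.2 − 4x_{West} − 2x_{South} = 0, so x_{West} = 91.3 − 0.5x_{South}.
At x_{South} = 82: x_{West} = 91.3 − 0.5·82 = 50.3.

50.3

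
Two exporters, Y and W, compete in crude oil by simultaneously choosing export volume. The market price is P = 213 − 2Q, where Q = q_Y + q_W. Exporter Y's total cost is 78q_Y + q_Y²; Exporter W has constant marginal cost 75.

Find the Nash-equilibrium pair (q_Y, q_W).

Exporter Y's profit: π = q_Y(213 − 2(q_Y + q_W)) − 78q_Y − q_Y².
∂π/∂q_Y = 135 − 6q_Y − 2q_W = 0, so q_Y = 22.5 − (1/3)q_W.
For W: ∂π/∂q_W = 138 − 4q_W − 2q_Y = 0 ⇒ q_W = 34.5 − 0.5q_Y.
Substituting the second reaction function into the first: q_Y = 22.5 − (1/3)(34.5 − 0.5q_Y), which gives (5/6)q_Y = 11 ⇒ q_Y = 13.2.
Then q_W = 34.5 − 0.5·13.2 = 27.9.

13.2, 27.9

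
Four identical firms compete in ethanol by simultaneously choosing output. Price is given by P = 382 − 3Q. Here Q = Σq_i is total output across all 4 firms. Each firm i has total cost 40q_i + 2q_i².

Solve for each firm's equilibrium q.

18

A representative firm's profit is π_i = q_i(382 − 3Q) − 40q_i − 2q_i², with Q = q_i + Σ_{j≠i} q_j.
First-order condition: 342 − 10q_i − 3Σ_{j≠i} q_j = 0.
With identical firms, set every q_j = q: then 342 − 10q − 9q = 0, i.e. q = 342/19 = 18.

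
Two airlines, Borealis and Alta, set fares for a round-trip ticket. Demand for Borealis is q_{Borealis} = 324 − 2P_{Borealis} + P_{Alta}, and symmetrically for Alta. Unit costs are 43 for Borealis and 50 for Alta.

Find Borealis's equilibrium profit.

17898.32

Borealis's profit: π = (P_{Borealis} − 43)(324 − 2P_{Borealis} + P_{Alta}).
∂π/∂P_{Borealis} = 410 − 4P_{Borealis} + P_{Alta} = 0 ⇒ P_{Borealis} = 102.5 + 0.25P_{Alta}.
Similarly P_{Alta} = 106 + 0.25P_{Borealis}.
Plugging P_{Alta} into Borealis's best response: P_{Borealis} = 102.5 + 0.25(106 + 0.25P_{Borealis}) ⇒ 0.9375P_{Borealis} = 129, so P_{Borealis} = 137.6.
Then P_{Alta} = 106 + 0.25·137.6 = 140.4.
q_{Borealis} = 324 − 2·137.6 + 140.4 = 189.2.
Profit = (137.6 − 43)·189.2 = 17898.32.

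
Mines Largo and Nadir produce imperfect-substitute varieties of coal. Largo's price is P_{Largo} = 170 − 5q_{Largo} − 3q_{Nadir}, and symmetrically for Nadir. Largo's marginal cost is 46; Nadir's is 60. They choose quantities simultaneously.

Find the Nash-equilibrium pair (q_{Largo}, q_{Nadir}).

10, 8

Mine Largo's profit: π = q_{Largo}(170 − 5q_{Largo} − 3q_{Nadir}) − 46q_{Largo}.
∂π/∂q_{Largo} = 124 − 10q_{Largo} − 3q_{Nadir} = 0 ⇒ q_{Largo} = 12.4 − 0.3q_{Nadir}.
Similarly q_{Nadir} = 11 − 0.3q_{Largo}.
Plugging q_{Nadir} into Largo's best response: q_{Largo} = 12.4 − 0.3(11 − 0.3q_{Largo}) ⇒ 0.91q_{Largo} = 9.1, so q_{Largo} = 10.
Then q_{Nadir} = 11 − 0.3·10 = 8.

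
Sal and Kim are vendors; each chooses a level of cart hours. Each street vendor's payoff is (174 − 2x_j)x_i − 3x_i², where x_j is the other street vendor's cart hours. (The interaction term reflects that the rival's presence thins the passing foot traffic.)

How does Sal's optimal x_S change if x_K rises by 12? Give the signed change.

-4

Sal's payoff is (174 − 2x_K)x_S − 3x_S².
∂π/∂x_S = 174 − 2x_K − 6x_S = 0, so x_S = 29 − (1/3)x_K.
The reaction-function slope is −1/3, so a 12-unit rise in x_K moves x_S by −1/3 × 12 = −4. Sal's best response falls — the actions are strategic substitutes.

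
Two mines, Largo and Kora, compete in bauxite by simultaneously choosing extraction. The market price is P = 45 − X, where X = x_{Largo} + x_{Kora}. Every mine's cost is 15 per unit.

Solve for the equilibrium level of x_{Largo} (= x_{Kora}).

10

Mine Largo's profit: π = x_{Largo}(45 − (x_{Largo} + x_{Kora})) − 15x_{Largo}.
∂π/∂x_{Largo} = 30 − 2x_{Largo} − x_{Kora} = 0, so x_{Largo} = 15 − 0.5x_{Kora}.
By symmetry x_{Kora} = x_{Largo}; substituting into the reaction function, 1.5x_{Largo} = 15 and x_{Largo} = 10.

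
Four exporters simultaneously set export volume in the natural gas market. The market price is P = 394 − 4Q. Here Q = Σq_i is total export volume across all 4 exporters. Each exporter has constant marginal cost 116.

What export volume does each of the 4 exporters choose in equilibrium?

13.9

A representative exporter's profit is π_i = q_i(394 − 4Q) − 116q_i, with Q = q_i + Σ_{j≠i} q_j.
First-order condition: 278 − 8q_i − 4Σ_{j≠i} q_j = 0.
With identical exporters, set every q_j = q: then 278 − 8q − 12q = 0, i.e. q = 278/20 = 13.9.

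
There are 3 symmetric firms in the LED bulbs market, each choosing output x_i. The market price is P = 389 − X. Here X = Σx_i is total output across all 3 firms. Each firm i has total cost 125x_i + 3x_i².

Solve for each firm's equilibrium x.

A representative firm's profit is π_i = x_i(389 − X) − 125x_i − 3x_i², with X = x_i + Σ_{j≠i} x_j.
First-order condition: 264 − 8x_i − Σ_{j≠i} x_j = 0.
With identical firms, set every x_j = x: then 264 − 8x − 2x = 0, i.e. x = 264/10 = 26.4.

26.4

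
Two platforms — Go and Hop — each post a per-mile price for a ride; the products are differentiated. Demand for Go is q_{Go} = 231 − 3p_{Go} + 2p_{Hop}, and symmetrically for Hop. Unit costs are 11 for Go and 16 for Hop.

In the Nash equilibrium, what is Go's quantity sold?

Go's profit: π = (p_{Go} − 11)(231 − 3p_{Go} + 2p_{Hop}).
∂π/∂p_{Go} = 264 − 6p_{Go} + 2p_{Hop} = 0 ⇒ p_{Go} = 44 + (1/3)p_{Hop}.
Similarly p_{Hop} = 46.5 + (1/3)p_{Go}.
Solving the two reaction functions simultaneously: (1 − (1/3)(1/3))p_{Go} = 44 + (1/3)·46.5, so (8/9)p_{Go} = 59.5 and p_{Go} = 66.9375.
Then p_{Hop} = 46.5 + (1/3)·66.9375 = 68.8125.
q_{Go} = 231 − 3·66.9375 + 2·68.8125 = 167.8125.

167.8125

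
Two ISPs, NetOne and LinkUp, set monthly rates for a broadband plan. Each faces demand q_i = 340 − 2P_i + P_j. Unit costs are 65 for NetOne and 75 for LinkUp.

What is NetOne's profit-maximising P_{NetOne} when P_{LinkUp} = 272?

185.5

NetOne's profit: π = (P_{NetOne} − 65)(340 − 2P_{NetOne} + P_{LinkUp}).
∂π/∂P_{NetOne} = 470 − 4P_{NetOne} + P_{LinkUp} = 0 ⇒ P_{NetOne} = 117.5 + 0.25P_{LinkUp}.
At P_{LinkUp} = 272: P_{NetOne} = 117.5 + 0.25·272 = 185.5.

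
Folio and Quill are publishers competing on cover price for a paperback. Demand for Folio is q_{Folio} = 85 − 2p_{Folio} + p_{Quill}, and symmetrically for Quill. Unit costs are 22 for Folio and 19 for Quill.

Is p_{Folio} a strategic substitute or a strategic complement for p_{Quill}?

Folio's profit: π = (p_{Folio} − 22)(85 − 2p_{Folio} + p_{Quill}).
∂π/∂p_{Folio} = 129 − 4p_{Folio} + p_{Quill} = 0 ⇒ p_{Folio} = 32.25 + 0.25p_{Quill}.
The best-response slope dp_{Folio}/dp_{Quill} = 0.25 > 0: the reaction function is upward-sloping, so the choices are strategic complements.

strategic complements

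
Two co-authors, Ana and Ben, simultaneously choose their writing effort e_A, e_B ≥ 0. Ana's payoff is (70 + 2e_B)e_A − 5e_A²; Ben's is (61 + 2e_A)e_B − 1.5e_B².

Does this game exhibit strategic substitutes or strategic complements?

Expanding Ana's payoff: 70e_A + 2e_Be_A − 5e_A².
∂π/∂e_A = 70 + 2e_B − 10e_A = 0, so e_A = 7 + 0.2e_B.
The best-response slope de_A/de_B = 0.2 > 0: the reaction function is upward-sloping, so the choices are strategic complements.

strategic complements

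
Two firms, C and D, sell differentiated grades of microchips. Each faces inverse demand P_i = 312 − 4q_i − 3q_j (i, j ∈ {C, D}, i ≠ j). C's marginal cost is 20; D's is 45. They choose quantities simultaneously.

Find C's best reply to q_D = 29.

25.625

Firm C's profit: π = q_C(312 − 4q_C − 3q_D) − 20q_C.
∂π/∂q_C = 292 − 8q_C − 3q_D = 0 ⇒ q_C = 36.5 − 0.375q_D.
At q_D = 29: q_C = 36.5 − 0.375·29 = 25.625.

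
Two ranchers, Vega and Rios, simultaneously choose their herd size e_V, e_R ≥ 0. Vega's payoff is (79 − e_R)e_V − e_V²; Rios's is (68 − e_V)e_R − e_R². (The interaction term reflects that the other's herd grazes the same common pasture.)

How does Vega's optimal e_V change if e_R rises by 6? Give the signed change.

-3

Expanding Vega's payoff: 79e_V − e_Re_V − e_V².
∂π/∂e_V = 79 − e_R − 2e_V = 0, so e_V = 39.5 − 0.5e_R.
The reaction-function slope is −0.5, so a 6-unit rise in e_R moves e_V by −0.5 × 6 = −3. Vega's best response falls — the actions are strategic substitutes.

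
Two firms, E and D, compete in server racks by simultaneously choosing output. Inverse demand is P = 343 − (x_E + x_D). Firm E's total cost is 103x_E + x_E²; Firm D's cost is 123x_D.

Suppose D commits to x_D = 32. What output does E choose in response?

52

Firm E's profit: π = x_E(343 − (x_E + x_D)) − 103x_E − x_E².
∂π/∂x_E = 240 − 4x_E − x_D = 0, so x_E = 60 − 0.25x_D.
At x_D = 32: x_E = 60 − 0.25·32 = 52.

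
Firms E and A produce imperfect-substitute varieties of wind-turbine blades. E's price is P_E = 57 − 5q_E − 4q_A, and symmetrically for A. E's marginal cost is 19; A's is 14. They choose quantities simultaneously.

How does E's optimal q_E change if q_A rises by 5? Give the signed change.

Firm E's profit: π = q_E(57 − 5q_E − 4q_A) − 19q_E.
∂π/∂q_E = 38 − 10q_E − 4q_A = 0 ⇒ q_E = 3.8 − 0.4q_A.
The reaction-function slope is −0.4, so a 5-unit rise in q_A moves q_E by −0.4 × 5 = −2. E's best response falls — the actions are strategic substitutes.

-2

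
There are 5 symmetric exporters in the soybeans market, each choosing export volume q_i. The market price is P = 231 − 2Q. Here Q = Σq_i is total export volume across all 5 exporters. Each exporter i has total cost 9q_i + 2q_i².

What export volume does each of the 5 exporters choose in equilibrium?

A representative exporter's profit is π_i = q_i(231 − 2Q) − 9q_i − 2q_i², with Q = q_i + Σ_{j≠i} q_j.
First-order condition: 222 − 8q_i − 2Σ_{j≠i} q_j = 0.
Imposing symmetry (q_j = q for all j) turns Σ_{j≠i} q_j into 4q, so 222 = 16q and q = 13.875.

13.875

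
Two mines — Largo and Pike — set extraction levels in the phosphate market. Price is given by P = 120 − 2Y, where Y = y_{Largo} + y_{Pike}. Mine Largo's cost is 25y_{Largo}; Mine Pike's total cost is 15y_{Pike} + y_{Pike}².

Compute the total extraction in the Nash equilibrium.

Mine Largo's profit: π = y_{Largo}(120 − 2(y_{Largo} + y_{Pike})) − 25y_{Largo}.
∂π/∂y_{Largo} = 95 − 4y_{Largo} − 2y_{Pike} = 0, so y_{Largo} = 23.75 − 0.5y_{Pike}.
For Pike: ∂π/∂y_{Pike} = 105 − 6y_{Pike} − 2y_{Largo} = 0 ⇒ y_{Pike} = 17.5 − (1/3)y_{Largo}.
Plugging y_{Pike} into Largo's best response: y_{Largo} = 23.75 − 0.5(17.5 − (1/3)y_{Largo}) ⇒ (5/6)y_{Largo} = 15, so y_{Largo} = 18.
Then y_{Pike} = 17.5 − (1/3)·18 = 11.5.
Total extraction: 18 + 11.5 = 29.5.

29.5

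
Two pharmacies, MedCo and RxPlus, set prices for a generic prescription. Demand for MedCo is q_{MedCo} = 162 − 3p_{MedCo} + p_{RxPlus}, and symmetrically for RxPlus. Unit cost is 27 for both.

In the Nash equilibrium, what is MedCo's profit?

1399.68

MedCo's profit: π = (p_{MedCo} − 27)(162 − 3p_{MedCo} + p_{RxPlus}).
∂π/∂p_{MedCo} = 243 − 6p_{MedCo} + p_{RxPlus} = 0 ⇒ p_{MedCo} = 40.5 + (1/6)p_{RxPlus}.
Setting p_{MedCo} = p_{RxPlus} in the reaction function: p_{MedCo} = 40.5 + (1/6)p_{MedCo}, so p_{MedCo} = 40.5 / (5/6) = 48.6.
q_{MedCo} = 162 − 3·48.6 + 48.6 = 64.8.
Profit = (48.6 − 27)·64.8 = 1399.68.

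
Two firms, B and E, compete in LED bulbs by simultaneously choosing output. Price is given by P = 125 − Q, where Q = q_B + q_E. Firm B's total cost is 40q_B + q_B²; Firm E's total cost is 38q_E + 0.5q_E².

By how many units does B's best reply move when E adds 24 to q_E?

Firm B's profit: π = q_B(125 − (q_B + q_E)) − 40q_B − q_B².
∂π/∂q_B = 85 − 4q_B − q_E = 0, so q_B = 21.25 − 0.25q_E.
The reaction-function slope is −0.25, so a 24-unit rise in q_E moves q_B by −0.25 × 24 = −6. B's best response falls — the actions are strategic substitutes.

-6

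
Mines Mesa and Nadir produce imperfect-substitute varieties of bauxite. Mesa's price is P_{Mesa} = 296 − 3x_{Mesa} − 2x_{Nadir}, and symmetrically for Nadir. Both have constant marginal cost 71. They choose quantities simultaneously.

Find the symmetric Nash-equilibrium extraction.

28.125

Mine Mesa's profit: π = x_{Mesa}(296 − 3x_{Mesa} − 2x_{Nadir}) − 71x_{Mesa}.
∂π/∂x_{Mesa} = 225 − 6x_{Mesa} − 2x_{Nadir} = 0 ⇒ x_{Mesa} = 37.5 − (1/3)x_{Nadir}.
Setting x_{Mesa} = x_{Nadir} in the reaction function: x_{Mesa} = 37.5 − (1/3)x_{Mesa}, so x_{Mesa} = 37.5 / (4/3) = 28.125.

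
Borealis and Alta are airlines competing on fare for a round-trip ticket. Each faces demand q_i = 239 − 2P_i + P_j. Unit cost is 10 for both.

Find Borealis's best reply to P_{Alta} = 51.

Borealis's profit: π = (P_{Borealis} − 10)(239 − 2P_{Borealis} + P_{Alta}).
∂π/∂P_{Borealis} = 259 − 4P_{Borealis} + P_{Alta} = 0 ⇒ P_{Borealis} = 64.75 + 0.25P_{Alta}.
At P_{Alta} = 51: P_{Borealis} = 64.75 + 0.25·51 = 77.5.

77.5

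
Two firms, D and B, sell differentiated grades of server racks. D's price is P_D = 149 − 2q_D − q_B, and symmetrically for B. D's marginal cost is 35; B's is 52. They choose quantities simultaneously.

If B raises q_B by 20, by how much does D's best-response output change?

Firm D's profit: π = q_D(149 − 2q_D − q_B) − 35q_D.
∂π/∂q_D = 114 − 4q_D − q_B = 0 ⇒ q_D = 28.5 − 0.25q_B.
The reaction-function slope is −0.25, so a 20-unit rise in q_B moves q_D by −0.25 × 20 = −5. D's best response falls — the actions are strategic substitutes.

-5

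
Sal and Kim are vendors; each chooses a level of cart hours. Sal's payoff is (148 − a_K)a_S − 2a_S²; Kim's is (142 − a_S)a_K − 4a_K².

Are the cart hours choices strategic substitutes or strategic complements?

Expanding Sal's payoff: 148a_S − a_Ka_S − 2a_S².
∂π/∂a_S = 148 − a_K − 4a_S = 0, so a_S = 37 − 0.25a_K.
The best-response slope da_S/da_K = −0.25 < 0: the reaction function is downward-sloping, so the choices are strategic substitutes.

strategic substitutes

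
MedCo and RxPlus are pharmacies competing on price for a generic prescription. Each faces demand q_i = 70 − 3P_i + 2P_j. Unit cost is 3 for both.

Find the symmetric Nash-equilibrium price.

19.75

MedCo's profit: π = (P_{MedCo} − 3)(70 − 3P_{MedCo} + 2P_{RxPlus}).
∂π/∂P_{MedCo} = 79 − 6P_{MedCo} + 2P_{RxPlus} = 0 ⇒ P_{MedCo} = 79/6 + (1/3)P_{RxPlus}.
By symmetry P_{RxPlus} = P_{MedCo}; substituting into the reaction function, (2/3)P_{MedCo} = 79/6 and P_{MedCo} = 19.75.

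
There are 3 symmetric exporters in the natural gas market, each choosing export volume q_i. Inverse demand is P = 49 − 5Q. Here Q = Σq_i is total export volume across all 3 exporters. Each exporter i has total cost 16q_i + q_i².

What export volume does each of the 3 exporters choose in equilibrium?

A representative exporter's profit is π_i = q_i(49 − 5Q) − 16q_i − q_i², with Q = q_i + Σ_{j≠i} q_j.
First-order condition: 33 − 12q_i − 5Σ_{j≠i} q_j = 0.
In a symmetric equilibrium every exporter chooses the same q, so Σ_{j≠i} q_j = 2q. The condition becomes 33 − 22q = 0, giving q = 33/22 = 1.5.

1.5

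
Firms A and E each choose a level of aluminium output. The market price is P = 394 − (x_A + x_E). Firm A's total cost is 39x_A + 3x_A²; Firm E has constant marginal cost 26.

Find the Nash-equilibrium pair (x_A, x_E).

Firm A's profit: π = x_A(394 − (x_A + x_E)) − 39x_A − 3x_A².
∂π/∂x_A = 355 − 8x_A − x_E = 0, so x_A = 44.375 − 0.125x_E.
For E: ∂π/∂x_E = 368 − 2x_E − x_A = 0 ⇒ x_E = 184 − 0.5x_A.
Plugging x_E into A's best response: x_A = 44.375 − 0.125(184 − 0.5x_A) ⇒ 0.9375x_A = 21.375, so x_A = 22.8.
Then x_E = 184 − 0.5·22.8 = 172.6.

22.8, 172.6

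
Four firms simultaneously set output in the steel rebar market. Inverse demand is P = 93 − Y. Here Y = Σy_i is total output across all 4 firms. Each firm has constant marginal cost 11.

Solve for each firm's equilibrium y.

16.4

A representative firm's profit is π_i = y_i(93 − Y) − 11y_i, with Y = y_i + Σ_{j≠i} y_j.
First-order condition: 82 − 2y_i − Σ_{j≠i} y_j = 0.
Imposing symmetry (y_j = y for all j) turns Σ_{j≠i} y_j into 3y, so 82 = 5y and y = 16.4.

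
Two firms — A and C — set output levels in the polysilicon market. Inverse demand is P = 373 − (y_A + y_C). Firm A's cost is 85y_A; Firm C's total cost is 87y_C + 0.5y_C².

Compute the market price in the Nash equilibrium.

Firm A's profit: π = y_A(373 − (y_A + y_C)) − 85y_A.
∂π/∂y_A = 288 − 2y_A − y_C = 0, so y_A = 144 − 0.5y_C.
For C: ∂π/∂y_C = 286 − 3y_C − y_A = 0 ⇒ y_C = 286/3 − (1/3)y_A.
Plugging y_C into A's best response: y_A = 144 − 0.5(286/3 − (1/3)y_A) ⇒ (5/6)y_A = 289/3, so y_A = 115.6.
Then y_C = 286/3 − (1/3)·115.6 = 56.8.
Equilibrium price: P = 373 − 172.4 = 200.6.

200.6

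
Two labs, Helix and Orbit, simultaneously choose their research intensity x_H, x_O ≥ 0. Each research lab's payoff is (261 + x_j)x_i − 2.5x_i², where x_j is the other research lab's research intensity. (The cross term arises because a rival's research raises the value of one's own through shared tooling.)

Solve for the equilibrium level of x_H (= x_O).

65.25

Helix's payoff is (261 + x_O)x_H − 2.5x_H².
∂π/∂x_H = 261 + x_O − 5x_H = 0, so x_H = 52.2 + 0.2x_O.
Setting x_H = x_O in the reaction function: x_H = 52.2 + 0.2x_H, so x_H = 52.2 / 0.8 = 65.25.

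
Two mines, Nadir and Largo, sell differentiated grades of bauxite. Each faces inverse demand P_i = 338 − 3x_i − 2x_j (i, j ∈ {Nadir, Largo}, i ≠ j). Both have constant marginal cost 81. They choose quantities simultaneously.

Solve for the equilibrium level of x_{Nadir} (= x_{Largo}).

Mine Nadir's profit: π = x_{Nadir}(338 − 3x_{Nadir} − 2x_{Largo}) − 81x_{Nadir}.
∂π/∂x_{Nadir} = 257 − 6x_{Nadir} − 2x_{Largo} = 0 ⇒ x_{Nadir} = 257/6 − (1/3)x_{Largo}.
By symmetry x_{Largo} = x_{Nadir}; substituting into the reaction function, (4/3)x_{Nadir} = 257/6 and x_{Nadir} = 32.125.

32.125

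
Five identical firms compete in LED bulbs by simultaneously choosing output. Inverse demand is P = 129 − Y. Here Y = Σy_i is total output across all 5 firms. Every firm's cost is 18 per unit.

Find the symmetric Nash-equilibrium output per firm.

A representative firm's profit is π_i = y_i(129 − Y) − 18y_i, with Y = y_i + Σ_{j≠i} y_j.
First-order condition: 111 − 2y_i − Σ_{j≠i} y_j = 0.
In a symmetric equilibrium every firm chooses the same y, so Σ_{j≠i} y_j = 4y. The condition becomes 111 − 6y = 0, giving y = 111/6 = 18.5.

18.5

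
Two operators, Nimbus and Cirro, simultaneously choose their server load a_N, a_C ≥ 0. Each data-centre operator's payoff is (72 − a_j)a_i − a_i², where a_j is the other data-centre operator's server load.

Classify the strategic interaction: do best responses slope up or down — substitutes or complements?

Nimbus's payoff is (72 − a_C)a_N − a_N².
∂π/∂a_N = 72 − a_C − 2a_N = 0, so a_N = 36 − 0.5a_C.
The best-response slope da_N/da_C = −0.5 < 0: the reaction function is downward-sloping, so the choices are strategic substitutes.

strategic substitutes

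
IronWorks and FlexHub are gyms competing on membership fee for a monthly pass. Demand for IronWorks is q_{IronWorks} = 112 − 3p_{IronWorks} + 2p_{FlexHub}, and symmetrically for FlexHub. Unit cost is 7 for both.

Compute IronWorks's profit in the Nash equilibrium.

IronWorks's profit: π = (p_{IronWorks} − 7)(112 − 3p_{IronWorks} + 2p_{FlexHub}).
∂π/∂p_{IronWorks} = 133 − 6p_{IronWorks} + 2p_{FlexHub} = 0 ⇒ p_{IronWorks} = 133/6 + (1/3)p_{FlexHub}.
By symmetry p_{FlexHub} = p_{IronWorks}; substituting into the reaction function, (2/3)p_{IronWorks} = 133/6 and p_{IronWorks} = 33.25.
q_{IronWorks} = 112 − 3·33.25 + 2·33.25 = 78.75.
Profit = (33.25 − 7)·78.75 = 2067.1875.

2067.1875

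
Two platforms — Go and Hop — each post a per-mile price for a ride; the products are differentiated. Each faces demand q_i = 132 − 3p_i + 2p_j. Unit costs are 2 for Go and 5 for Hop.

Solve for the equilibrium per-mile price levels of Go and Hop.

Go's profit: π = (p_{Go} − 2)(132 − 3p_{Go} + 2p_{Hop}).
∂π/∂p_{Go} = 138 − 6p_{Go} + 2p_{Hop} = 0 ⇒ p_{Go} = 23 + (1/3)p_{Hop}.
Similarly p_{Hop} = 24.5 + (1/3)p_{Go}.
Plugging p_{Hop} into Go's best response: p_{Go} = 23 + (1/3)(24.5 + (1/3)p_{Go}) ⇒ (8/9)p_{Go} = 187/6, so p_{Go} = 35.0625.
Then p_{Hop} = 24.5 + (1/3)·35.0625 = 36.1875.

35.0625, 36.1875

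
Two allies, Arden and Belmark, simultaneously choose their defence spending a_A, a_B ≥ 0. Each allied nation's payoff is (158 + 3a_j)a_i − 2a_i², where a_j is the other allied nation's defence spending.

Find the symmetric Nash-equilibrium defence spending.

Arden's payoff is (158 + 3a_B)a_A − 2a_A².
∂π/∂a_A = 158 + 3a_B − 4a_A = 0, so a_A = 39.5 + 0.75a_B.
The game is symmetric, so in equilibrium a_B = a_A: the reaction function gives 0.25a_A = 39.5, hence a_A = 158.

158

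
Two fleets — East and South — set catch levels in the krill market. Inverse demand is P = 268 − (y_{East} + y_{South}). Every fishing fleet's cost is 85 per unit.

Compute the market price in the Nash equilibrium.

146

Fishing fleet East's profit: π = y_{East}(268 − (y_{East} + y_{South})) − 85y_{East}.
∂π/∂y_{East} = 183 − 2y_{East} − y_{South} = 0, so y_{East} = 91.5 − 0.5y_{South}.
The game is symmetric, so in equilibrium y_{South} = y_{East}: the reaction function gives 1.5y_{East} = 91.5, hence y_{East} = 61.
Equilibrium price: P = 268 − 122 = 146.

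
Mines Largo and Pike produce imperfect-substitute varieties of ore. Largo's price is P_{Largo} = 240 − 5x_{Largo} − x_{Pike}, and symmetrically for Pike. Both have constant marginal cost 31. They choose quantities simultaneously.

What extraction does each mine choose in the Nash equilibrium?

19

Mine Largo's profit: π = x_{Largo}(240 − 5x_{Largo} − x_{Pike}) − 31x_{Largo}.
∂π/∂x_{Largo} = 209 − 10x_{Largo} − x_{Pike} = 0 ⇒ x_{Largo} = 20.9 − 0.1x_{Pike}.
Setting x_{Largo} = x_{Pike} in the reaction function: x_{Largo} = 20.9 − 0.1x_{Largo}, so x_{Largo} = 20.9 / 1.1 = 19.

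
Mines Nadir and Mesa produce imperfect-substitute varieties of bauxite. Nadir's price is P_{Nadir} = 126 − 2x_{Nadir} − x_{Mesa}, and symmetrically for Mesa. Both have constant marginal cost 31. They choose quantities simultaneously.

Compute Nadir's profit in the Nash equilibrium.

722

Mine Nadir's profit: π = x_{Nadir}(126 − 2x_{Nadir} − x_{Mesa}) − 31x_{Nadir}.
∂π/∂x_{Nadir} = 95 − 4x_{Nadir} − x_{Mesa} = 0 ⇒ x_{Nadir} = 23.75 − 0.25x_{Mesa}.
The game is symmetric, so in equilibrium x_{Mesa} = x_{Nadir}: the reaction function gives 1.25x_{Nadir} = 23.75, hence x_{Nadir} = 19.
P_{Nadir} = 126 − 2·19 − 19 = 69.
Profit = (69 − 31)·19 = 722.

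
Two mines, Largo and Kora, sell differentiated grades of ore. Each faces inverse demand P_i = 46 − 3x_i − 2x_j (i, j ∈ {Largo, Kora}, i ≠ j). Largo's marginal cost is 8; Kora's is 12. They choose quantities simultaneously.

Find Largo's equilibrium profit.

75

Mine Largo's profit: π = x_{Largo}(46 − 3x_{Largo} − 2x_{Kora}) − 8x_{Largo}.
∂π/∂x_{Largo} = 38 − 6x_{Largo} − 2x_{Kora} = 0 ⇒ x_{Largo} = 19/3 − (1/3)x_{Kora}.
Similarly x_{Kora} = 17/3 − (1/3)x_{Largo}.
Solving the two reaction functions simultaneously: (1 − (−1/3)(−1/3))x_{Largo} = 19/3 − (1/3)·(17/3), so (8/9)x_{Largo} = 40/9 and x_{Largo} = 5.
Then x_{Kora} = 17/3 − (1/3)·5 = 4.
P_{Largo} = 46 − 3·5 − 2·4 = 23.
Profit = (23 − 8)·5 = 75.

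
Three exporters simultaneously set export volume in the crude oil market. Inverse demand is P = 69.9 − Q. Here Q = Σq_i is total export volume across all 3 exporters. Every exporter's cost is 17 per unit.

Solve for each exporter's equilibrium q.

13.225

A representative exporter's profit is π_i = q_i(69.9 − Q) − 17q_i, with Q = q_i + Σ_{j≠i} q_j.
First-order condition: 52.9 − 2q_i − Σ_{j≠i} q_j = 0.
Imposing symmetry (q_j = q for all j) turns Σ_{j≠i} q_j into 2q, so 52.9 = 4q and q = 13.225.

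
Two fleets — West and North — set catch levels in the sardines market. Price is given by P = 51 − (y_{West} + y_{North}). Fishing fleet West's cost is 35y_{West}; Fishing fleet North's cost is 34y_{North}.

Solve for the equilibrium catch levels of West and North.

Fishing fleet West's profit: π = y_{West}(51 − (y_{West} + y_{North})) − 35y_{West}.
∂π/∂y_{West} = 16 − 2y_{West} − y_{North} = 0, so y_{West} = 8 − 0.5y_{North}.
By the same steps for North: y_{North} = 8.5 − 0.5y_{West}.
Plugging y_{North} into West's best response: y_{West} = 8 − 0.5(8.5 − 0.5y_{West}) ⇒ 0.75y_{West} = 3.75, so y_{West} = 5.
Then y_{North} = 8.5 − 0.5·5 = 6.

5, 6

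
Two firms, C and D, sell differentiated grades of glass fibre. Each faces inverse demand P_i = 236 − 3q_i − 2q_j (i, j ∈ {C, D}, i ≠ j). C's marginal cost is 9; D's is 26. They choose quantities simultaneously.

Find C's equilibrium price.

Firm C's profit: π = q_C(236 − 3q_C − 2q_D) − 9q_C.
∂π/∂q_C = 227 − 6q_C − 2q_D = 0 ⇒ q_C = 227/6 − (1/3)q_D.
Similarly q_D = 35 − (1/3)q_C.
Substituting the second reaction function into the first: q_C = 227/6 − (1/3)(35 − (1/3)q_C), which gives (8/9)q_C = 157/6 ⇒ q_C = 29.4375.
Then q_D = 35 − (1/3)·29.4375 = 25.1875.
P_C = 236 − 3·29.4375 − 2·25.1875 = 97.3125.

97.3125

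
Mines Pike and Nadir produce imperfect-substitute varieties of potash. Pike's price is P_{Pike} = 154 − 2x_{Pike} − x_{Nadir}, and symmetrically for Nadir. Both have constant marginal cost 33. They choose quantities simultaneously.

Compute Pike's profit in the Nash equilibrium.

1171.28

Mine Pike's profit: π = x_{Pike}(154 − 2x_{Pike} − x_{Nadir}) − 33x_{Pike}.
∂π/∂x_{Pike} = 121 − 4x_{Pike} − x_{Nadir} = 0 ⇒ x_{Pike} = 30.25 − 0.25x_{Nadir}.
Setting x_{Pike} = x_{Nadir} in the reaction function: x_{Pike} = 30.25 − 0.25x_{Pike}, so x_{Pike} = 30.25 / 1.25 = 24.2.
P_{Pike} = 154 − 2·24.2 − 24.2 = 81.4.
Profit = (81.4 − 33)·24.2 = 1171.28.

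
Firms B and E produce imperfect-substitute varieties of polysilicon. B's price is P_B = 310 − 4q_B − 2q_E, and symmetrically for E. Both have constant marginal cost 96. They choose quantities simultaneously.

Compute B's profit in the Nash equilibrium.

1831.84

Firm B's profit: π = q_B(310 − 4q_B − 2q_E) − 96q_B.
∂π/∂q_B = 214 − 8q_B − 2q_E = 0 ⇒ q_B = 26.75 − 0.25q_E.
By symmetry q_E = q_B; substituting into the reaction function, 1.25q_B = 26.75 and q_B = 21.4.
P_B = 310 − 4·21.4 − 2·21.4 = 181.6.
Profit = (181.6 − 96)·21.4 = 1831.84.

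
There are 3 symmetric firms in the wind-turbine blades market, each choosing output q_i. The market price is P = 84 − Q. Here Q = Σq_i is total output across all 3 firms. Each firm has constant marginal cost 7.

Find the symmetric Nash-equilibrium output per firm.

19.25

A representative firm's profit is π_i = q_i(84 − Q) − 7q_i, with Q = q_i + Σ_{j≠i} q_j.
First-order condition: 77 − 2q_i − Σ_{j≠i} q_j = 0.
Imposing symmetry (q_j = q for all j) turns Σ_{j≠i} q_j into 2q, so 77 = 4q and q = 19.25.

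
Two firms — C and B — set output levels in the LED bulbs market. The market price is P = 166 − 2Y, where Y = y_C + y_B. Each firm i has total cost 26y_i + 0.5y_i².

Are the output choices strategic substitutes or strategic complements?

Firm C's profit: π = y_C(166 − 2(y_C + y_B)) − 26y_C − 0.5y_C².
∂π/∂y_C = 140 − 5y_C − 2y_B = 0, so y_C = 28 − 0.4y_B.
The best-response slope dy_C/dy_B = −0.4 < 0: the reaction function is downward-sloping, so the choices are strategic substitutes.

strategic substitutes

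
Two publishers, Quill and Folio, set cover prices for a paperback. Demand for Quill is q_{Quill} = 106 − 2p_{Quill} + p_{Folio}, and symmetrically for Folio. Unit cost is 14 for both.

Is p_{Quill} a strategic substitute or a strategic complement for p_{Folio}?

Quill's profit: π = (p_{Quill} − 14)(106 − 2p_{Quill} + p_{Folio}).
∂π/∂p_{Quill} = 134 − 4p_{Quill} + p_{Folio} = 0 ⇒ p_{Quill} = 33.5 + 0.25p_{Folio}.
The best-response slope dp_{Quill}/dp_{Folio} = 0.25 > 0: the reaction function is upward-sloping, so the choices are strategic complements.

strategic complements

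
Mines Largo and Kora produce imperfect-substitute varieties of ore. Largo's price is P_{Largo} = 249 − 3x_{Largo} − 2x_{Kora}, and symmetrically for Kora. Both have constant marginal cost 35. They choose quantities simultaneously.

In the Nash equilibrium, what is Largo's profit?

Mine Largo's profit: π = x_{Largo}(249 − 3x_{Largo} − 2x_{Kora}) − 35x_{Largo}.
∂π/∂x_{Largo} = 214 − 6x_{Largo} − 2x_{Kora} = 0 ⇒ x_{Largo} = 107/3 − (1/3)x_{Kora}.
The game is symmetric, so in equilibrium x_{Kora} = x_{Largo}: the reaction function gives (4/3)x_{Largo} = 107/3, hence x_{Largo} = 26.75.
P_{Largo} = 249 − 3·26.75 − 2·26.75 = 115.25.
Profit = (115.25 − 35)·26.75 = 2146.6875.

2146.6875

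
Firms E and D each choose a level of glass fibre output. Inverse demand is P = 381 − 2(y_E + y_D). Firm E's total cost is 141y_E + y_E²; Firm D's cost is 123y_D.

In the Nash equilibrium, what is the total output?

75.6

Firm E's profit: π = y_E(381 − 2(y_E + y_D)) − 141y_E − y_E².
∂π/∂y_E = 240 − 6y_E − 2y_D = 0, so y_E = 40 − (1/3)y_D.
For D: ∂π/∂y_D = 258 − 4y_D − 2y_E = 0 ⇒ y_D = 64.5 − 0.5y_E.
Substituting the second reaction function into the first: y_E = 40 − (1/3)(64.5 − 0.5y_E), which gives (5/6)y_E = 18.5 ⇒ y_E = 22.2.
Then y_D = 64.5 − 0.5·22.2 = 53.4.
Total output: 22.2 + 53.4 = 75.6.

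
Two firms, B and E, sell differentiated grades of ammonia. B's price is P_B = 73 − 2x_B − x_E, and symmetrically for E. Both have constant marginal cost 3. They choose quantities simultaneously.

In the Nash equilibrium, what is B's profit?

Firm B's profit: π = x_B(73 − 2x_B − x_E) − 3x_B.
∂π/∂x_B = 70 − 4x_B − x_E = 0 ⇒ x_B = 17.5 − 0.25x_E.
By symmetry x_E = x_B; substituting into the reaction function, 1.25x_B = 17.5 and x_B = 14.
P_B = 73 − 2·14 − 14 = 31.
Profit = (31 − 3)·14 = 392.

392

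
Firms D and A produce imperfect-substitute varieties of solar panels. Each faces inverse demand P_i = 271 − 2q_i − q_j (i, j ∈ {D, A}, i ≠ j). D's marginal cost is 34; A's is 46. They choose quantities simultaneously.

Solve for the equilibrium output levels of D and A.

Firm D's profit: π = q_D(271 − 2q_D − q_A) − 34q_D.
∂π/∂q_D = 237 − 4q_D − q_A = 0 ⇒ q_D = 59.25 − 0.25q_A.
Similarly q_A = 56.25 − 0.25q_D.
Plugging q_A into D's best response: q_D = 59.25 − 0.25(56.25 − 0.25q_D) ⇒ 0.9375q_D = 45.1875, so q_D = 48.2.
Then q_A = 56.25 − 0.25·48.2 = 44.2.

48.2, 44.2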